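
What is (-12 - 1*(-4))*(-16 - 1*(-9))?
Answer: 56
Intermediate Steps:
(-12 - 1*(-4))*(-16 - 1*(-9)) = (-12 + 4)*(-16 + 9) = -8*(-7) = 56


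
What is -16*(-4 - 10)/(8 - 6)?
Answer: 112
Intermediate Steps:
-16*(-4 - 10)/(8 - 6) = -(-224)/2 = -16*(-7) = 112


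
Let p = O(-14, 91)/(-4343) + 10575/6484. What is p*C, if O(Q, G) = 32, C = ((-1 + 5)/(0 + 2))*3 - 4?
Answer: 45719737/14080006 ≈ 3.2471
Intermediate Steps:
C = 2 (C = (4/2)*3 - 4 = (4*(½))*3 - 4 = 2*3 - 4 = 6 - 4 = 2)
p = 45719737/28160012 (p = 32/(-4343) + 10575/6484 = 32*(-1/4343) + 10575*(1/6484) = -32/4343 + 10575/6484 = 45719737/28160012 ≈ 1.6236)
p*C = (45719737/28160012)*2 = 45719737/14080006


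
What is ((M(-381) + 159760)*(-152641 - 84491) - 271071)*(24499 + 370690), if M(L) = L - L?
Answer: -14971529526049899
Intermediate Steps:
M(L) = 0
((M(-381) + 159760)*(-152641 - 84491) - 271071)*(24499 + 370690) = ((0 + 159760)*(-152641 - 84491) - 271071)*(24499 + 370690) = (159760*(-237132) - 271071)*395189 = (-37884208320 - 271071)*395189 = -37884479391*395189 = -14971529526049899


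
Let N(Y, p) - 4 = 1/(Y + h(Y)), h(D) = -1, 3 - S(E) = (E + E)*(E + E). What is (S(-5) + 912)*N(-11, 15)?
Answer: 38305/12 ≈ 3192.1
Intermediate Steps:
S(E) = 3 - 4*E**2 (S(E) = 3 - (E + E)*(E + E) = 3 - 2*E*2*E = 3 - 4*E**2)
N(Y, p) = 4 + 1/(-1 + Y) (N(Y, p) = 4 + 1/(Y - 1) = 4 + 1/(-1 + Y))
(S(-5) + 912)*N(-11, 15) = ((3 - 4*(-5)**2) + 912)*((-3 + 4*(-11))/(-1 - 11)) = ((3 - 4*25) + 912)*((-3 - 44)/(-12)) = ((3 - 100) + 912)*(-1/12*(-47)) = (-97 + 912)*(47/12) = 815*(47/12) = 38305/12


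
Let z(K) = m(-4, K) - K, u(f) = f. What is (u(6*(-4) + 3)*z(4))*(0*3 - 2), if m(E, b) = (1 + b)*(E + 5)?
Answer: 42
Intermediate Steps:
m(E, b) = (1 + b)*(5 + E)
z(K) = 1 (z(K) = (5 - 4 + 5*K - 4*K) - K = (1 + K) - K = 1)
(u(6*(-4) + 3)*z(4))*(0*3 - 2) = ((6*(-4) + 3)*1)*(0*3 - 2) = ((-24 + 3)*1)*(0 - 2) = -21*1*(-2) = -21*(-2) = 42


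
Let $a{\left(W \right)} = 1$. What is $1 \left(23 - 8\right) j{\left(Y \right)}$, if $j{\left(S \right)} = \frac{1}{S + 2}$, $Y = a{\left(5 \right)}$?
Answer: $5$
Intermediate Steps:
$Y = 1$
$j{\left(S \right)} = \frac{1}{2 + S}$
$1 \left(23 - 8\right) j{\left(Y \right)} = \frac{1 \left(23 - 8\right)}{2 + 1} = \frac{1 \left(23 - 8\right)}{3} = 1 \cdot 15 \cdot \frac{1}{3} = 15 \cdot \frac{1}{3} = 5$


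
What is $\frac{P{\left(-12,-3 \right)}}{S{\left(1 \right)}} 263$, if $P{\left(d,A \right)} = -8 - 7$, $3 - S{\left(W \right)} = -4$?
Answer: $- \frac{3945}{7} \approx -563.57$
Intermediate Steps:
$S{\left(W \right)} = 7$ ($S{\left(W \right)} = 3 - -4 = 3 + 4 = 7$)
$P{\left(d,A \right)} = -15$ ($P{\left(d,A \right)} = -8 - 7 = -15$)
$\frac{P{\left(-12,-3 \right)}}{S{\left(1 \right)}} 263 = - \frac{15}{7} \cdot 263 = \left(-15\right) \frac{1}{7} \cdot 263 = \left(- \frac{15}{7}\right) 263 = - \frac{3945}{7}$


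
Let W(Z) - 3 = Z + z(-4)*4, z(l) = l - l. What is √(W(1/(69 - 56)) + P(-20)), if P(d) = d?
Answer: 2*I*√715/13 ≈ 4.1138*I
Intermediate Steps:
z(l) = 0
W(Z) = 3 + Z (W(Z) = 3 + (Z + 0*4) = 3 + (Z + 0) = 3 + Z)
√(W(1/(69 - 56)) + P(-20)) = √((3 + 1/(69 - 56)) - 20) = √((3 + 1/13) - 20) = √(40/13 - 20) = √(-220/13) = 2*I*√715/13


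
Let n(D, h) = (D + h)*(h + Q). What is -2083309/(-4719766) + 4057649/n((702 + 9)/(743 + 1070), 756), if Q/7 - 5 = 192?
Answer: 5831510310273761/1974081751935570 ≈ 2.9540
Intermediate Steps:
Q = 1379 (Q = 35 + 7*192 = 35 + 1344 = 1379)
n(D, h) = (1379 + h)*(D + h) (n(D, h) = (D + h)*(h + 1379) = (D + h)*(1379 + h) = (1379 + h)*(D + h))
-2083309/(-4719766) + 4057649/n((702 + 9)/(743 + 1070), 756) = -2083309/(-4719766) + 4057649/(756² + 1379*((702 + 9)/(743 + 1070)) + 1379*756 + ((702 + 9)/(743 + 1070))*756) = -2083309*(-1/4719766) + 4057649/(571536 + 1379*(711/1813) + 1042524 + (711/1813)*756) = 2083309/4719766 + 4057649/(571536 + 1379*(711*(1/1813)) + 1042524 + (711*(1/1813))*756) = 2083309/4719766 + 4057649/(571536 + 1379*(711/1813) + 1042524 + (711/1813)*756) = 2083309/4719766 + 4057649/(571536 + 140067/259 + 1042524 + 76788/259) = 2083309/4719766 + 4057649/(418258395/259) = 2083309/4719766 + 4057649*(259/418258395) = 2083309/4719766 + 1050931091/418258395 = 5831510310273761/1974081751935570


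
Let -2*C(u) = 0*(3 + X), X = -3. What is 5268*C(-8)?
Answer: 0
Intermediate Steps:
C(u) = 0 (C(u) = -0*(3 - 3) = -0*0 = -½*0 = 0)
5268*C(-8) = 5268*0 = 0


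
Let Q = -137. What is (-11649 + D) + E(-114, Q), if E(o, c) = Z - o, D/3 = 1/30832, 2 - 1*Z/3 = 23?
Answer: -357589533/30832 ≈ -11598.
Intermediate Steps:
Z = -63 (Z = 6 - 3*23 = 6 - 69 = -63)
D = 3/30832 ≈ 9.7302e-5
E(o, c) = -63 - o
(-11649 + D) + E(-114, Q) = (-11649 + 3/30832) + (-63 - 1*(-114)) = -359161965/30832 + (-63 + 114) = -359161965/30832 + 51 = -357589533/30832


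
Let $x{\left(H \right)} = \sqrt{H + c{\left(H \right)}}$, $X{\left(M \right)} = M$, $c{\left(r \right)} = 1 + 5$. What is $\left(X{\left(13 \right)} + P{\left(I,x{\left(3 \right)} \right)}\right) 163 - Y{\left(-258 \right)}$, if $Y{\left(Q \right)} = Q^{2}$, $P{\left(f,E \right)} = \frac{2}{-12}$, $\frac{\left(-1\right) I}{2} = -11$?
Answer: $- \frac{386833}{6} \approx -64472.0$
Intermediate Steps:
$c{\left(r \right)} = 6$
$I = 22$ ($I = \left(-2\right) \left(-11\right) = 22$)
$x{\left(H \right)} = \sqrt{6 + H}$ ($x{\left(H \right)} = \sqrt{H + 6} = \sqrt{6 + H}$)
$P{\left(f,E \right)} = - \frac{1}{6}$ ($P{\left(f,E \right)} = 2 \left(- \frac{1}{12}\right) = - \frac{1}{6}$)
$\left(X{\left(13 \right)} + P{\left(I,x{\left(3 \right)} \right)}\right) 163 - Y{\left(-258 \right)} = \left(13 - \frac{1}{6}\right) 163 - \left(-258\right)^{2} = \frac{77}{6} \cdot 163 - 66564 = \frac{12551}{6} - 66564 = - \frac{386833}{6}$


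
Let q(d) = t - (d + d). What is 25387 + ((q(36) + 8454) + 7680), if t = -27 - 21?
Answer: 41401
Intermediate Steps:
t = -48
q(d) = -48 - 2*d (q(d) = -48 - (d + d) = -48 - 2*d)
25387 + ((q(36) + 8454) + 7680) = 25387 + (((-48 - 2*36) + 8454) + 7680) = 25387 + (((-48 - 72) + 8454) + 7680) = 25387 + ((-120 + 8454) + 7680) = 25387 + (8334 + 7680) = 25387 + 16014 = 41401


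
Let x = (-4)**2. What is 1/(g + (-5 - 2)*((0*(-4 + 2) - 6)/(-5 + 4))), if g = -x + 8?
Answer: -1/50 ≈ -0.020000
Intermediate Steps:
x = 16
g = -8 (g = -1*16 + 8 = -16 + 8 = -8)
1/(g + (-5 - 2)*((0*(-4 + 2) - 6)/(-5 + 4))) = 1/(-8 + (-5 - 2)*((0*(-4 + 2) - 6)/(-5 + 4))) = 1/(-8 - 7*(0*(-2) - 6)/(-1)) = 1/(-8 - 7*(0 - 6)*(-1)) = 1/(-8 - (-42)*(-1)) = 1/(-8 - 7*6) = 1/(-8 - 42) = 1/(-50) = -1/50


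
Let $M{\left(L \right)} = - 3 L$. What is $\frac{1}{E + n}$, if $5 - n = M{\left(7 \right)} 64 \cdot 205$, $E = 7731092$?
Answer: $\frac{1}{8006617} \approx 1.249 \cdot 10^{-7}$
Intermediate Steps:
$n = 275525$ ($n = 5 - \left(-3\right) 7 \cdot 64 \cdot 205 = 5 - \left(-21\right) 64 \cdot 205 = 5 - \left(-1344\right) 205 = 5 - -275520 = 5 + 275520 = 275525$)
$\frac{1}{E + n} = \frac{1}{7731092 + 275525} = \frac{1}{8006617}$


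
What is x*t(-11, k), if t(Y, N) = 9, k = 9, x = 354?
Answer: 3186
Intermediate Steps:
x*t(-11, k) = 354*9 = 3186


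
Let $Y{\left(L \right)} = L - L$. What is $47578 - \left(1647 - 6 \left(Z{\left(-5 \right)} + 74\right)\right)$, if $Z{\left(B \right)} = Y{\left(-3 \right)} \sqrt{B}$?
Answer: $46375$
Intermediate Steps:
$Y{\left(L \right)} = 0$
$Z{\left(B \right)} = 0$ ($Z{\left(B \right)} = 0 \sqrt{B} = 0$)
$47578 - \left(1647 - 6 \left(Z{\left(-5 \right)} + 74\right)\right) = 47578 - \left(1647 - 6 \left(0 + 74\right)\right) = 47578 - \left(1647 - 444\right) = 47578 - 1203 = 46375$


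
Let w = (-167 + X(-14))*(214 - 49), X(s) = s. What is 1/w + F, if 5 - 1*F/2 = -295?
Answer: 17918999/29865 ≈ 600.00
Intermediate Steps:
F = 600 (F = 10 - 2*(-295) = 10 + 590 = 600)
w = -29865 (w = (-167 - 14)*(214 - 49) = -181*165 = -29865)
1/w + F = 1/(-29865) + 600 = -1/29865 + 600 = 17918999/29865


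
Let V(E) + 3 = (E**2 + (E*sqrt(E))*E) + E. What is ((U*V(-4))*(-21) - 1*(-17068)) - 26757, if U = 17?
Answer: -12902 - 11424*I ≈ -12902.0 - 11424.0*I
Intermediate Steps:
V(E) = -3 + E + E**2 + E**(5/2) (V(E) = -3 + ((E**2 + (E*sqrt(E))*E) + E) = -3 + ((E**2 + E**(3/2)*E) + E) = -3 + ((E**2 + E**(5/2)) + E) = -3 + (E + E**2 + E**(5/2)) = -3 + E + E**2 + E**(5/2))
((U*V(-4))*(-21) - 1*(-17068)) - 26757 = ((17*(-3 - 4 + (-4)**2 + (-4)**(5/2)))*(-21) - 1*(-17068)) - 26757 = ((17*(-3 - 4 + 16 + 32*I))*(-21) + 17068) - 26757 = ((17*(9 + 32*I))*(-21) + 17068) - 26757 = ((153 + 544*I)*(-21) + 17068) - 26757 = ((-3213 - 11424*I) + 17068) - 26757 = (13855 - 11424*I) - 26757 = -12902 - 11424*I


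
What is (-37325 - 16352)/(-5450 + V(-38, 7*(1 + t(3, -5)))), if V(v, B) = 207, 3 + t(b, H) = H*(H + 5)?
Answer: 53677/5243 ≈ 10.238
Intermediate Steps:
t(b, H) = -3 + H*(5 + H) (t(b, H) = -3 + H*(H + 5) = -3 + H*(5 + H))
(-37325 - 16352)/(-5450 + V(-38, 7*(1 + t(3, -5)))) = (-37325 - 16352)/(-5450 + 207) = -53677/(-5243) = -53677*(-1/5243) = 53677/5243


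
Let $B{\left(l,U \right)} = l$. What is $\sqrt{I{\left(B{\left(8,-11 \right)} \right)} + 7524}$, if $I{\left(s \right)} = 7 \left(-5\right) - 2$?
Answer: $\sqrt{7487} \approx 86.527$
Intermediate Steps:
$I{\left(s \right)} = -37$ ($I{\left(s \right)} = -35 - 2 = -37$)
$\sqrt{I{\left(B{\left(8,-11 \right)} \right)} + 7524} = \sqrt{-37 + 7524} = \sqrt{7487}$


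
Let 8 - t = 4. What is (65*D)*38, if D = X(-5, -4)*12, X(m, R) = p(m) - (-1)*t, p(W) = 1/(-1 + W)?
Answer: 113620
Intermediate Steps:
t = 4 (t = 8 - 1*4 = 8 - 4 = 4)
X(m, R) = 4 + 1/(-1 + m) (X(m, R) = 1/(-1 + m) - (-1)*4 = 1/(-1 + m) - 1*(-4) = 1/(-1 + m) + 4 = 4 + 1/(-1 + m))
D = 46 (D = ((-3 + 4*(-5))/(-1 - 5))*12 = ((-3 - 20)/(-6))*12 = -⅙*(-23)*12 = (23/6)*12 = 46)
(65*D)*38 = (65*46)*38 = 2990*38 = 113620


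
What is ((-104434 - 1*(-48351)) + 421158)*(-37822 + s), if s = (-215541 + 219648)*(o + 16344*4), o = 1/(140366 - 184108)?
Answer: 4287089960045653475/43742 ≈ 9.8009e+13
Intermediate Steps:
o = -1/43742 (o = 1/(-43742) = -1/43742 ≈ -2.2861e-5)
s = 11744693402037/43742 (s = (-215541 + 219648)*(-1/43742 + 16344*4) = 4107*(-1/43742 + 65376) = 4107*(2859676991/43742) = 11744693402037/43742 ≈ 2.6850e+8)
((-104434 - 1*(-48351)) + 421158)*(-37822 + s) = ((-104434 - 1*(-48351)) + 421158)*(-37822 + 11744693402037/43742) = ((-104434 + 48351) + 421158)*(11743038992113/43742) = (-56083 + 421158)*(11743038992113/43742) = 365075*(11743038992113/43742) = 4287089960045653475/43742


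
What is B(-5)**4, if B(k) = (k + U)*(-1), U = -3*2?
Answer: 14641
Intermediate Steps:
U = -6
B(k) = 6 - k (B(k) = (k - 6)*(-1) = (-6 + k)*(-1) = 6 - k)
B(-5)**4 = (6 - 1*(-5))**4 = (6 + 5)**4 = 11**4 = 14641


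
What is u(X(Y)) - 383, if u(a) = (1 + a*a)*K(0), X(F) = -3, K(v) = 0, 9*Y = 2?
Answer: -383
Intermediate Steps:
Y = 2/9 (Y = (⅑)*2 = 2/9 ≈ 0.22222)
u(a) = 0 (u(a) = (1 + a*a)*0 = (1 + a²)*0 = 0)
u(X(Y)) - 383 = 0 - 383 = -383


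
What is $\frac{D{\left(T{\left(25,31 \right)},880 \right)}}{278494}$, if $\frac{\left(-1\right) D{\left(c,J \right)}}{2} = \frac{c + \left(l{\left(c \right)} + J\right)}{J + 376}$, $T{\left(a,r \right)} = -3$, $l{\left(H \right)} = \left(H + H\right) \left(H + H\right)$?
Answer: $- \frac{913}{174894232} \approx -5.2203 \cdot 10^{-6}$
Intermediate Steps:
$l{\left(H \right)} = 4 H^{2}$ ($l{\left(H \right)} = 2 H 2 H = 4 H^{2}$)
$D{\left(c,J \right)} = - \frac{2 \left(J + c + 4 c^{2}\right)}{376 + J}$ ($D{\left(c,J \right)} = - 2 \frac{c + \left(4 c^{2} + J\right)}{J + 376} = - 2 \frac{c + \left(J + 4 c^{2}\right)}{376 + J} = - 2 \frac{J + c + 4 c^{2}}{376 + J} = - \frac{2 \left(J + c + 4 c^{2}\right)}{376 + J}$)
$\frac{D{\left(T{\left(25,31 \right)},880 \right)}}{278494} = \frac{2 \frac{1}{376 + 880} \left(\left(-1\right) 880 - -3 - 4 \left(-3\right)^{2}\right)}{278494} = \frac{2 \left(-880 + 3 - 36\right)}{1256} \cdot \frac{1}{278494} = 2 \cdot \frac{1}{1256} \left(-880 + 3 - 36\right) \frac{1}{278494} = 2 \cdot \frac{1}{1256} \left(-913\right) \frac{1}{278494} = \left(- \frac{913}{628}\right) \frac{1}{278494} = - \frac{913}{174894232}$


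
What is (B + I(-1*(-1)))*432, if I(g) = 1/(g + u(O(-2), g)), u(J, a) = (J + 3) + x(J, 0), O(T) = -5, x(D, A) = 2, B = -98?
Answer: -41904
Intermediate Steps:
u(J, a) = 5 + J (u(J, a) = (J + 3) + 2 = (3 + J) + 2 = 5 + J)
I(g) = 1/g (I(g) = 1/(g + (5 - 5)) = 1/(g + 0) = 1/g)
(B + I(-1*(-1)))*432 = (-98 + 1/(-1*(-1)))*432 = (-98 + 1/1)*432 = (-98 + 1)*432 = -97*432 = -41904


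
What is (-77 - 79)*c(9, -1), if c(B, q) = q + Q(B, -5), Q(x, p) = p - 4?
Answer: 1560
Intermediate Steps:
Q(x, p) = -4 + p
c(B, q) = -9 + q (c(B, q) = q + (-4 - 5) = q - 9 = -9 + q)
(-77 - 79)*c(9, -1) = (-77 - 79)*(-9 - 1) = -156*(-10) = 1560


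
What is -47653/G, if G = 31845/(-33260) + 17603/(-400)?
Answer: 31698775600/29910689 ≈ 1059.8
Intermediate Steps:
G = -29910689/665200 (G = 31845*(-1/33260) + 17603*(-1/400) = -6369/6652 - 17603/400 = -29910689/665200 ≈ -44.965)
-47653/G = -47653/(-29910689/665200) = -47653*(-665200/29910689) = 31698775600/29910689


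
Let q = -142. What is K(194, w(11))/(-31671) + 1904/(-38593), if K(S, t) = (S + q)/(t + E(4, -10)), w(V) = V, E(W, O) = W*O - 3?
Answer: -481910963/9778231224 ≈ -0.049284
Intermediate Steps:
E(W, O) = -3 + O*W (E(W, O) = O*W - 3 = -3 + O*W)
K(S, t) = (-142 + S)/(-43 + t) (K(S, t) = (S - 142)/(t + (-3 - 10*4)) = (-142 + S)/(t + (-3 - 40)) = (-142 + S)/(t - 43) = (-142 + S)/(-43 + t))
K(194, w(11))/(-31671) + 1904/(-38593) = ((-142 + 194)/(-43 + 11))/(-31671) + 1904/(-38593) = (52/(-32))*(-1/31671) + 1904*(-1/38593) = -1/32*52*(-1/31671) - 1904/38593 = -13/8*(-1/31671) - 1904/38593 = 13/253368 - 1904/38593 = -481910963/9778231224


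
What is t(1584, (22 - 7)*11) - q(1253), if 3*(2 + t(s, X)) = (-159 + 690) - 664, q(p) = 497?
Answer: -1630/3 ≈ -543.33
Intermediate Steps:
t(s, X) = -139/3 (t(s, X) = -2 + ((-159 + 690) - 664)/3 = -2 + (531 - 664)/3 = -2 + (⅓)*(-133) = -2 - 133/3 = -139/3)
t(1584, (22 - 7)*11) - q(1253) = -139/3 - 1*497 = -139/3 - 497 = -1630/3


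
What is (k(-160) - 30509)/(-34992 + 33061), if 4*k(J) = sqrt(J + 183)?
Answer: 30509/1931 - sqrt(23)/7724 ≈ 15.799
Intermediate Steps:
k(J) = sqrt(183 + J)/4 (k(J) = sqrt(J + 183)/4 = sqrt(183 + J)/4)
(k(-160) - 30509)/(-34992 + 33061) = (sqrt(183 - 160)/4 - 30509)/(-34992 + 33061) = (sqrt(23)/4 - 30509)/(-1931) = (-30509 + sqrt(23)/4)*(-1/1931) = 30509/1931 - sqrt(23)/7724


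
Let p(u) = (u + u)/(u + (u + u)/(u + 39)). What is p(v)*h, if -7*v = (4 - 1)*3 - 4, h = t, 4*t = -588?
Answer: -13132/47 ≈ -279.40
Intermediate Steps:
t = -147 (t = (¼)*(-588) = -147)
h = -147
v = -5/7 (v = -((4 - 1)*3 - 4)/7 = -(3*3 - 4)/7 = -(9 - 4)/7 = -⅐*5 = -5/7 ≈ -0.71429)
p(u) = 2*u/(u + 2*u/(39 + u)) (p(u) = (2*u)/(u + (2*u)/(39 + u)) = (2*u)/(u + 2*u/(39 + u)) = 2*u/(u + 2*u/(39 + u)))
p(v)*h = (2*(39 - 5/7)/(41 - 5/7))*(-147) = (2*(268/7)/(282/7))*(-147) = (2*(7/282)*(268/7))*(-147) = (268/141)*(-147) = -13132/47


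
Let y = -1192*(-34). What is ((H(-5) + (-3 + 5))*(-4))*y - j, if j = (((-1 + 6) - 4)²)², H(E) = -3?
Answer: 162111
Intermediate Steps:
y = 40528
j = 1 (j = ((5 - 4)²)² = (1²)² = 1² = 1)
((H(-5) + (-3 + 5))*(-4))*y - j = ((-3 + (-3 + 5))*(-4))*40528 - 1*1 = ((-3 + 2)*(-4))*40528 - 1 = -1*(-4)*40528 - 1 = 4*40528 - 1 = 162112 - 1 = 162111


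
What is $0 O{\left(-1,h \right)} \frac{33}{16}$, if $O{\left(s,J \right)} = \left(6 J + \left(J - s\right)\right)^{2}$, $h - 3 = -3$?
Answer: $0$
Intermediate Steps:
$h = 0$ ($h = 3 - 3 = 0$)
$O{\left(s,J \right)} = \left(- s + 7 J\right)^{2}$
$0 O{\left(-1,h \right)} \frac{33}{16} = 0 \left(\left(-1\right) \left(-1\right) + 7 \cdot 0\right)^{2} \cdot \frac{33}{16} = 0 \left(1 + 0\right)^{2} \cdot 33 \cdot \frac{1}{16} = 0 \cdot 1^{2} \cdot \frac{33}{16} = 0 \cdot 1 \cdot \frac{33}{16} = 0 \cdot \frac{33}{16} = 0$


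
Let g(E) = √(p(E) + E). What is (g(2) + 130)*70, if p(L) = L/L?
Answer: 9100 + 70*√3 ≈ 9221.3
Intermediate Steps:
p(L) = 1
g(E) = √(1 + E)
(g(2) + 130)*70 = (√(1 + 2) + 130)*70 = (√3 + 130)*70 = (130 + √3)*70 = 9100 + 70*√3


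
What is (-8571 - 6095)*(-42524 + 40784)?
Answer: 25518840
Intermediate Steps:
(-8571 - 6095)*(-42524 + 40784) = -14666*(-1740) = 25518840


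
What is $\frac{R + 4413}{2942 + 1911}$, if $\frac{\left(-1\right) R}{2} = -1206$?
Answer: $\frac{6825}{4853} \approx 1.4063$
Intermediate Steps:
$R = 2412$ ($R = \left(-2\right) \left(-1206\right) = 2412$)
$\frac{R + 4413}{2942 + 1911} = \frac{2412 + 4413}{2942 + 1911} = \frac{6825}{4853}$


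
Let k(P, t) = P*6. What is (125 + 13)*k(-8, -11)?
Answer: -6624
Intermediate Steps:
k(P, t) = 6*P
(125 + 13)*k(-8, -11) = (125 + 13)*(6*(-8)) = 138*(-48) = -6624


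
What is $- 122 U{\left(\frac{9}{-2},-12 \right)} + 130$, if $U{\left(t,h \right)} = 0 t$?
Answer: $130$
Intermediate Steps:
$U{\left(t,h \right)} = 0$
$- 122 U{\left(\frac{9}{-2},-12 \right)} + 130 = \left(-122\right) 0 + 130 = 0 + 130 = 130$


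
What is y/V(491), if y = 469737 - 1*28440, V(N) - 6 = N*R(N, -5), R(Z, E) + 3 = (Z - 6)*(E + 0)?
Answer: -441297/1192142 ≈ -0.37017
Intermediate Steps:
R(Z, E) = -3 + E*(-6 + Z) (R(Z, E) = -3 + (Z - 6)*(E + 0) = -3 + (-6 + Z)*E = -3 + E*(-6 + Z))
V(N) = 6 + N*(27 - 5*N) (V(N) = 6 + N*(-3 - 6*(-5) - 5*N) = 6 + N*(-3 + 30 - 5*N) = 6 + N*(27 - 5*N))
y = 441297 (y = 469737 - 28440 = 441297)
y/V(491) = 441297/(6 - 1*491*(-27 + 5*491)) = 441297/(6 - 1*491*(-27 + 2455)) = 441297/(6 - 1*491*2428) = 441297/(6 - 1192148) = 441297/(-1192142) = 441297*(-1/1192142) = -441297/1192142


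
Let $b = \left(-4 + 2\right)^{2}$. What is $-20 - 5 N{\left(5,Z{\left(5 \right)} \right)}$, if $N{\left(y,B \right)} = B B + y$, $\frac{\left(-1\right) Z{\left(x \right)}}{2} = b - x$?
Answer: $-65$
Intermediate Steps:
$b = 4$ ($b = \left(-2\right)^{2} = 4$)
$Z{\left(x \right)} = -8 + 2 x$ ($Z{\left(x \right)} = - 2 \left(4 - x\right) = -8 + 2 x$)
$N{\left(y,B \right)} = y + B^{2}$ ($N{\left(y,B \right)} = B^{2} + y = y + B^{2}$)
$-20 - 5 N{\left(5,Z{\left(5 \right)} \right)} = -20 - 5 \left(5 + \left(-8 + 2 \cdot 5\right)^{2}\right) = -20 - 5 \left(5 + \left(-8 + 10\right)^{2}\right) = -20 - 5 \left(5 + 2^{2}\right) = -20 - 5 \left(5 + 4\right) = -20 - 45 = -65$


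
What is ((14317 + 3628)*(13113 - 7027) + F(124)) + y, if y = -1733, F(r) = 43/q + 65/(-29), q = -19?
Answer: 60175554405/551 ≈ 1.0921e+8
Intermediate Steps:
F(r) = -2482/551 (F(r) = 43/(-19) + 65/(-29) = 43*(-1/19) + 65*(-1/29) = -43/19 - 65/29 = -2482/551)
((14317 + 3628)*(13113 - 7027) + F(124)) + y = ((14317 + 3628)*(13113 - 7027) - 2482/551) - 1733 = (17945*6086 - 2482/551) - 1733 = (109213270 - 2482/551) - 1733 = 60176509288/551 - 1733 = 60175554405/551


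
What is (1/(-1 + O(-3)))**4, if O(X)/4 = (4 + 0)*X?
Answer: 1/5764801 ≈ 1.7347e-7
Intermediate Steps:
O(X) = 16*X (O(X) = 4*((4 + 0)*X) = 4*(4*X) = 16*X)
(1/(-1 + O(-3)))**4 = (1/(-1 + 16*(-3)))**4 = (1/(-1 - 48))**4 = (1/(-49))**4 = (-1/49)**4 = 1/5764801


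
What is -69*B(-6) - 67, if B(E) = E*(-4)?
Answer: -1723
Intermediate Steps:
B(E) = -4*E
-69*B(-6) - 67 = -(-276)*(-6) - 67 = -69*24 - 67 = -1656 - 67 = -1723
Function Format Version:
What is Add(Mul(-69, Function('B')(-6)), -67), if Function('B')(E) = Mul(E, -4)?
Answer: -1723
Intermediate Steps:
Function('B')(E) = Mul(-4, E)
Add(Mul(-69, Function('B')(-6)), -67) = Add(Mul(-69, Mul(-4, -6)), -67) = Add(Mul(-69, 24), -67) = Add(-1656, -67) = -1723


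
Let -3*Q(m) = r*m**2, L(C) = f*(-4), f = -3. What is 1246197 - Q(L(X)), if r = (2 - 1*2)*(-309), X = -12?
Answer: 1246197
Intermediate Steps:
r = 0 (r = (2 - 2)*(-309) = 0*(-309) = 0)
L(C) = 12 (L(C) = -3*(-4) = 12)
Q(m) = 0 (Q(m) = -0*m**2 = -1/3*0 = 0)
1246197 - Q(L(X)) = 1246197 - 1*0 = 1246197 + 0 = 1246197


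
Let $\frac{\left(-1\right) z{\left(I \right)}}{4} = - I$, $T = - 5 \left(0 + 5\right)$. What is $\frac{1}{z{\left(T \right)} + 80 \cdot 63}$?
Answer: $\frac{1}{4940} \approx 0.00020243$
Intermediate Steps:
$T = -25$ ($T = \left(-5\right) 5 = -25$)
$z{\left(I \right)} = 4 I$ ($z{\left(I \right)} = - 4 \left(- I\right) = 4 I$)
$\frac{1}{z{\left(T \right)} + 80 \cdot 63} = \frac{1}{4 \left(-25\right) + 80 \cdot 63} = \frac{1}{-100 + 5040} = \frac{1}{4940}$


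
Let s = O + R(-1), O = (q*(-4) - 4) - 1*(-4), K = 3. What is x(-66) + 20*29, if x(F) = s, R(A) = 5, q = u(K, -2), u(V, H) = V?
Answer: 573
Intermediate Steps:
q = 3
O = -12 (O = (3*(-4) - 4) - 1*(-4) = (-12 - 4) + 4 = -16 + 4 = -12)
s = -7 (s = -12 + 5 = -7)
x(F) = -7
x(-66) + 20*29 = -7 + 20*29 = -7 + 580 = 573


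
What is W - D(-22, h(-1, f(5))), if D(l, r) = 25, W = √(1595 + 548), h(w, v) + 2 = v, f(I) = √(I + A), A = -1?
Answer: -25 + √2143 ≈ 21.293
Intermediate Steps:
f(I) = √(-1 + I) (f(I) = √(I - 1) = √(-1 + I))
h(w, v) = -2 + v
W = √2143 ≈ 46.293
W - D(-22, h(-1, f(5))) = √2143 - 1*25 = √2143 - 25 = -25 + √2143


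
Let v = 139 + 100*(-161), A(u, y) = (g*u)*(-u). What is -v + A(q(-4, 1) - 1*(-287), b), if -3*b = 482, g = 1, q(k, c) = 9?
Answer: -71655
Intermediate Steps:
b = -482/3 (b = -⅓*482 = -482/3 ≈ -160.67)
A(u, y) = -u² (A(u, y) = (1*u)*(-u) = u*(-u) = -u²)
v = -15961 (v = 139 - 16100 = -15961)
-v + A(q(-4, 1) - 1*(-287), b) = -1*(-15961) - (9 - 1*(-287))² = 15961 - (9 + 287)² = 15961 - 1*296² = 15961 - 1*87616 = 15961 - 87616 = -71655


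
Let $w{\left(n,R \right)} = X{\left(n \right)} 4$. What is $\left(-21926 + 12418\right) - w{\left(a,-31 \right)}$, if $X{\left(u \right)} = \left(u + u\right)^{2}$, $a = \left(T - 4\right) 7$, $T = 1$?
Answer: $-16564$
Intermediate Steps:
$a = -21$ ($a = \left(1 - 4\right) 7 = \left(-3\right) 7 = -21$)
$X{\left(u \right)} = 4 u^{2}$ ($X{\left(u \right)} = \left(2 u\right)^{2} = 4 u^{2}$)
$w{\left(n,R \right)} = 16 n^{2}$ ($w{\left(n,R \right)} = 4 n^{2} \cdot 4 = 16 n^{2}$)
$\left(-21926 + 12418\right) - w{\left(a,-31 \right)} = \left(-21926 + 12418\right) - 16 \left(-21\right)^{2} = -9508 - 16 \cdot 441 = -9508 - 7056 = -16564$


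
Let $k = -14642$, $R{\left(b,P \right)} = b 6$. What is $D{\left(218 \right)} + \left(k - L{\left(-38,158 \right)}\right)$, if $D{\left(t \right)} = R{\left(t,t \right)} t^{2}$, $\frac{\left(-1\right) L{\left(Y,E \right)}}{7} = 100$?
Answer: $62147450$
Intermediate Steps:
$R{\left(b,P \right)} = 6 b$
$L{\left(Y,E \right)} = -700$ ($L{\left(Y,E \right)} = \left(-7\right) 100 = -700$)
$D{\left(t \right)} = 6 t^{3}$ ($D{\left(t \right)} = 6 t t^{2} = 6 t^{3}$)
$D{\left(218 \right)} + \left(k - L{\left(-38,158 \right)}\right) = 6 \cdot 218^{3} - 13942 = 6 \cdot 10360232 + \left(-14642 + 700\right) = 62161392 - 13942 = 62147450$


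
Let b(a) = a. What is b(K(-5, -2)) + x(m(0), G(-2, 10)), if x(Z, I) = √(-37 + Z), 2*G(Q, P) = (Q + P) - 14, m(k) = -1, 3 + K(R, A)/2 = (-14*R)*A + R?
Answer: -296 + I*√38 ≈ -296.0 + 6.1644*I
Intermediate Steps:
K(R, A) = -6 + 2*R - 28*A*R (K(R, A) = -6 + 2*((-14*R)*A + R) = -6 + 2*(-14*A*R + R) = -6 + 2*(R - 14*A*R) = -6 + (2*R - 28*A*R) = -6 + 2*R - 28*A*R)
G(Q, P) = -7 + P/2 + Q/2 (G(Q, P) = ((Q + P) - 14)/2 = ((P + Q) - 14)/2 = (-14 + P + Q)/2 = -7 + P/2 + Q/2)
b(K(-5, -2)) + x(m(0), G(-2, 10)) = (-6 + 2*(-5) - 28*(-2)*(-5)) + √(-37 - 1) = (-6 - 10 - 280) + √(-38) = -296 + I*√38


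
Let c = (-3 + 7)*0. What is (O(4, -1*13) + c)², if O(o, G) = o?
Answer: 16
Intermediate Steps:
c = 0 (c = 4*0 = 0)
(O(4, -1*13) + c)² = (4 + 0)² = 4² = 16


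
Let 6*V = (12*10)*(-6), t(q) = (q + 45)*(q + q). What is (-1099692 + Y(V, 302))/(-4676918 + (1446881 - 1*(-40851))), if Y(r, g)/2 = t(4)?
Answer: 549454/1594593 ≈ 0.34457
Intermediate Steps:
t(q) = 2*q*(45 + q) (t(q) = (45 + q)*(2*q) = 2*q*(45 + q))
V = -120 (V = ((12*10)*(-6))/6 = (120*(-6))/6 = (⅙)*(-720) = -120)
Y(r, g) = 784 (Y(r, g) = 2*(2*4*(45 + 4)) = 2*(2*4*49) = 2*392 = 784)
(-1099692 + Y(V, 302))/(-4676918 + (1446881 - 1*(-40851))) = (-1099692 + 784)/(-4676918 + (1446881 - 1*(-40851))) = -1098908/(-4676918 + (1446881 + 40851)) = -1098908/(-4676918 + 1487732) = -1098908/(-3189186) = -1098908*(-1/3189186) = 549454/1594593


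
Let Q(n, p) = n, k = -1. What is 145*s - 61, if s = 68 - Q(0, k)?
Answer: 9799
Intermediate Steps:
s = 68 (s = 68 - 1*0 = 68 + 0 = 68)
145*s - 61 = 145*68 - 61 = 9860 - 61 = 9799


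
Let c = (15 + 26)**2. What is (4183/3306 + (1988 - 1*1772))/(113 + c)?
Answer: 718279/5930964 ≈ 0.12111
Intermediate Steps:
c = 1681 (c = 41**2 = 1681)
(4183/3306 + (1988 - 1*1772))/(113 + c) = (4183/3306 + (1988 - 1*1772))/(113 + 1681) = (4183*(1/3306) + (1988 - 1772))/1794 = (4183/3306 + 216)*(1/1794) = (718279/3306)*(1/1794) = 718279/5930964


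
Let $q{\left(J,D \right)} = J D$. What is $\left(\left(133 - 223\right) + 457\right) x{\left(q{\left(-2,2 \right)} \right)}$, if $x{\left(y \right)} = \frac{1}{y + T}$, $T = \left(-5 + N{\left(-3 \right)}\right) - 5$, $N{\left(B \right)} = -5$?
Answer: $- \frac{367}{19} \approx -19.316$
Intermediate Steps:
$q{\left(J,D \right)} = D J$
$T = -15$ ($T = \left(-5 - 5\right) - 5 = -10 - 5 = -15$)
$x{\left(y \right)} = \frac{1}{-15 + y}$ ($x{\left(y \right)} = \frac{1}{y - 15} = \frac{1}{-15 + y}$)
$\left(\left(133 - 223\right) + 457\right) x{\left(q{\left(-2,2 \right)} \right)} = \frac{\left(133 - 223\right) + 457}{-15 + 2 \left(-2\right)} = \frac{-90 + 457}{-15 - 4} = \frac{367}{-19} = 367 \left(- \frac{1}{19}\right) = - \frac{367}{19}$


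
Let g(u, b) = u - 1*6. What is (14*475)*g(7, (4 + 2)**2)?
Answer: 6650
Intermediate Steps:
g(u, b) = -6 + u (g(u, b) = u - 6 = -6 + u)
(14*475)*g(7, (4 + 2)**2) = (14*475)*(-6 + 7) = 6650*1 = 6650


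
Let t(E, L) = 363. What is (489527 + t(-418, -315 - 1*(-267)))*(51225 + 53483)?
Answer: 51295402120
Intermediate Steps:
(489527 + t(-418, -315 - 1*(-267)))*(51225 + 53483) = (489527 + 363)*(51225 + 53483) = 489890*104708 = 51295402120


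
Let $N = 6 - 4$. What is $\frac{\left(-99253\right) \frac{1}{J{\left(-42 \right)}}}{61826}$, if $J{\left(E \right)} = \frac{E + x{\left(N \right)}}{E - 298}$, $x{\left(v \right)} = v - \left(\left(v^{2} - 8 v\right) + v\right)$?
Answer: $- \frac{1687301}{92739} \approx -18.194$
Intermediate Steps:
$N = 2$ ($N = 6 - 4 = 2$)
$x{\left(v \right)} = - v^{2} + 8 v$ ($x{\left(v \right)} = v - \left(v^{2} - 7 v\right) = - v^{2} + 8 v$)
$J{\left(E \right)} = \frac{12 + E}{-298 + E}$ ($J{\left(E \right)} = \frac{E + 2 \left(8 - 2\right)}{E - 298} = \frac{E + 2 \left(8 - 2\right)}{-298 + E} = \frac{E + 2 \cdot 6}{-298 + E} = \frac{E + 12}{-298 + E} = \frac{12 + E}{-298 + E}$)
$\frac{\left(-99253\right) \frac{1}{J{\left(-42 \right)}}}{61826} = \frac{\left(-99253\right) \frac{1}{\frac{1}{-298 - 42} \left(12 - 42\right)}}{61826} = - \frac{99253}{\frac{1}{-340} \left(-30\right)} \frac{1}{61826} = - \frac{99253}{\left(- \frac{1}{340}\right) \left(-30\right)} \frac{1}{61826} = - \frac{99253}{\frac{3}{34}} \cdot \frac{1}{61826} = \left(-99253\right) \frac{34}{3} \cdot \frac{1}{61826} = \left(- \frac{3374602}{3}\right) \frac{1}{61826} = - \frac{1687301}{92739}$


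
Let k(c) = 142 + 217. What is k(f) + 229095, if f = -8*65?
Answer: 229454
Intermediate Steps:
f = -520
k(c) = 359
k(f) + 229095 = 359 + 229095 = 229454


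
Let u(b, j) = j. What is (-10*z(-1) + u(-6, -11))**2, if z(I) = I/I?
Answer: 441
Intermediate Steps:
z(I) = 1
(-10*z(-1) + u(-6, -11))**2 = (-10*1 - 11)**2 = (-10 - 11)**2 = (-21)**2 = 441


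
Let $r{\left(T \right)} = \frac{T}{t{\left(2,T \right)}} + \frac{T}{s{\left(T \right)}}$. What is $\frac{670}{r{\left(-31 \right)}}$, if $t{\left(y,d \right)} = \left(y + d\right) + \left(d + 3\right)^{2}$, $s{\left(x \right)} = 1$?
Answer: $- \frac{252925}{11718} \approx -21.584$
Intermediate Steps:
$t{\left(y,d \right)} = d + y + \left(3 + d\right)^{2}$ ($t{\left(y,d \right)} = \left(d + y\right) + \left(3 + d\right)^{2} = d + y + \left(3 + d\right)^{2}$)
$r{\left(T \right)} = T + \frac{T}{2 + T + \left(3 + T\right)^{2}}$ ($r{\left(T \right)} = \frac{T}{T + 2 + \left(3 + T\right)^{2}} + \frac{T}{1} = \frac{T}{2 + T + \left(3 + T\right)^{2}} + T 1 = \frac{T}{2 + T + \left(3 + T\right)^{2}} + T = T + \frac{T}{2 + T + \left(3 + T\right)^{2}}$)
$\frac{670}{r{\left(-31 \right)}} = \frac{670}{\left(-31\right) \frac{1}{2 - 31 + \left(3 - 31\right)^{2}} \left(3 - 31 + \left(3 - 31\right)^{2}\right)} = \frac{670}{\left(-31\right) \frac{1}{2 - 31 + \left(-28\right)^{2}} \left(3 - 31 + \left(-28\right)^{2}\right)} = \frac{670}{\left(-31\right) \frac{1}{2 - 31 + 784} \left(3 - 31 + 784\right)} = \frac{670}{\left(-31\right) \frac{1}{755} \cdot 756} = \frac{670}{- \frac{23436}{755}} = 670 \left(- \frac{755}{23436}\right) = - \frac{252925}{11718}$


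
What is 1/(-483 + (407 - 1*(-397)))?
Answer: 1/321 ≈ 0.0031153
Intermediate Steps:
1/(-483 + (407 - 1*(-397))) = 1/(-483 + (407 + 397)) = 1/(-483 + 804) = 1/321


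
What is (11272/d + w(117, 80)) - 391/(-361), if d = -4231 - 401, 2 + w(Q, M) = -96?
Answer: -20766122/209019 ≈ -99.350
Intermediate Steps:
w(Q, M) = -98 (w(Q, M) = -2 - 96 = -98)
d = -4632
(11272/d + w(117, 80)) - 391/(-361) = (11272/(-4632) - 98) - 391/(-361) = (11272*(-1/4632) - 98) - 391*(-1/361) = (-1409/579 - 98) + 391/361 = -58151/579 + 391/361 = -20766122/209019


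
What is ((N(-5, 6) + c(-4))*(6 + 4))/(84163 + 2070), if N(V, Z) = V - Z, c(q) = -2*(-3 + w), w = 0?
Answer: -50/86233 ≈ -0.00057982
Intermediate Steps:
c(q) = 6 (c(q) = -2*(-3 + 0) = -2*(-3) = 6)
((N(-5, 6) + c(-4))*(6 + 4))/(84163 + 2070) = (((-5 - 1*6) + 6)*(6 + 4))/(84163 + 2070) = (((-5 - 6) + 6)*10)/86233 = ((-11 + 6)*10)*(1/86233) = -5*10*(1/86233) = -50*1/86233 = -50/86233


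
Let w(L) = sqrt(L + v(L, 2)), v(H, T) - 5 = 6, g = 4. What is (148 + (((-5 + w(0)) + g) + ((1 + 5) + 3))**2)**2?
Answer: 52545 + 7136*sqrt(11) ≈ 76213.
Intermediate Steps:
v(H, T) = 11 (v(H, T) = 5 + 6 = 11)
w(L) = sqrt(11 + L) (w(L) = sqrt(L + 11) = sqrt(11 + L))
(148 + (((-5 + w(0)) + g) + ((1 + 5) + 3))**2)**2 = (148 + (((-5 + sqrt(11 + 0)) + 4) + ((1 + 5) + 3))**2)**2 = (148 + (((-5 + sqrt(11)) + 4) + (6 + 3))**2)**2 = (148 + ((-1 + sqrt(11)) + 9)**2)**2 = (148 + (8 + sqrt(11))**2)**2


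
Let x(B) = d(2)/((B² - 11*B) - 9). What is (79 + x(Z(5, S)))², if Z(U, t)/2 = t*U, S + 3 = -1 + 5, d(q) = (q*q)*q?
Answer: 2229049/361 ≈ 6174.6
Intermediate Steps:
d(q) = q³ (d(q) = q²*q = q³)
S = 1 (S = -3 + (-1 + 5) = -3 + 4 = 1)
Z(U, t) = 2*U*t (Z(U, t) = 2*(t*U) = 2*(U*t) = 2*U*t)
x(B) = 8/(-9 + B² - 11*B) (x(B) = 2³/((B² - 11*B) - 9) = 8/(-9 + B² - 11*B))
(79 + x(Z(5, S)))² = (79 + 8/(-9 + (2*5*1)² - 22*5))² = (79 + 8/(-9 + 10² - 11*10))² = (79 + 8/(-9 + 100 - 110))² = (79 + 8/(-19))² = (79 + 8*(-1/19))² = (79 - 8/19)² = (1493/19)² = 2229049/361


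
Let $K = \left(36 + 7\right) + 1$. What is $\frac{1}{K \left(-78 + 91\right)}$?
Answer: $\frac{1}{572} \approx 0.0017483$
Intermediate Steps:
$K = 44$ ($K = 43 + 1 = 44$)
$\frac{1}{K \left(-78 + 91\right)} = \frac{1}{44 \left(-78 + 91\right)} = \frac{1}{44 \cdot 13} = \frac{1}{572}$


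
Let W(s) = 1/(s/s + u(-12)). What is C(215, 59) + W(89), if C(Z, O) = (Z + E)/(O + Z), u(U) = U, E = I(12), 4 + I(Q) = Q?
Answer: 2179/3014 ≈ 0.72296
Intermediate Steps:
I(Q) = -4 + Q
E = 8 (E = -4 + 12 = 8)
C(Z, O) = (8 + Z)/(O + Z) (C(Z, O) = (Z + 8)/(O + Z) = (8 + Z)/(O + Z))
W(s) = -1/11 (W(s) = 1/(s/s - 12) = 1/(1 - 12) = 1/(-11) = -1/11)
C(215, 59) + W(89) = (8 + 215)/(59 + 215) - 1/11 = 223/274 - 1/11 = 2179/3014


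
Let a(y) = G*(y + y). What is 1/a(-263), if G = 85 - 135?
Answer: 1/26300 ≈ 3.8023e-5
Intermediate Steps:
G = -50
a(y) = -100*y (a(y) = -50*(y + y) = -100*y)
1/a(-263) = 1/(-100*(-263)) = 1/26300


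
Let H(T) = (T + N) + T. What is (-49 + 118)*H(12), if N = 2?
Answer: 1794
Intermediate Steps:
H(T) = 2 + 2*T (H(T) = (T + 2) + T = (2 + T) + T = 2 + 2*T)
(-49 + 118)*H(12) = (-49 + 118)*(2 + 2*12) = 69*(2 + 24) = 69*26 = 1794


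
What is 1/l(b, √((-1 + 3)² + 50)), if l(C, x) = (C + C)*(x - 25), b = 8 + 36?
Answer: -25/50248 - 3*√6/50248 ≈ -0.00064378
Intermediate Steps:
b = 44
l(C, x) = 2*C*(-25 + x) (l(C, x) = (2*C)*(-25 + x) = 2*C*(-25 + x))
1/l(b, √((-1 + 3)² + 50)) = 1/(2*44*(-25 + √((-1 + 3)² + 50))) = 1/(2*44*(-25 + √(2² + 50))) = 1/(2*44*(-25 + √(4 + 50))) = 1/(2*44*(-25 + √54)) = 1/(2*44*(-25 + 3*√6)) = 1/(-2200 + 264*√6)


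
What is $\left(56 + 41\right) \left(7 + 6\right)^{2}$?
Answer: $16393$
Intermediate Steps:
$\left(56 + 41\right) \left(7 + 6\right)^{2} = 97 \cdot 13^{2} = 97 \cdot 169 = 16393$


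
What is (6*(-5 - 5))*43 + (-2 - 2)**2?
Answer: -2564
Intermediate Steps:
(6*(-5 - 5))*43 + (-2 - 2)**2 = (6*(-10))*43 + (-4)**2 = -60*43 + 16 = -2580 + 16 = -2564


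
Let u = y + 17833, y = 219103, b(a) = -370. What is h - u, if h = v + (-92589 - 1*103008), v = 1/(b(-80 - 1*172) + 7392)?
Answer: -3037246725/7022 ≈ -4.3253e+5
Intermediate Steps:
v = 1/7022 (v = 1/(-370 + 7392) = 1/7022 ≈ 0.00014241)
u = 236936 (u = 219103 + 17833 = 236936)
h = -1373482133/7022 (h = 1/7022 + (-92589 - 1*103008) = 1/7022 + (-92589 - 103008) = 1/7022 - 195597 = -1373482133/7022 ≈ -1.9560e+5)
h - u = -1373482133/7022 - 1*236936 = -1373482133/7022 - 236936 = -3037246725/7022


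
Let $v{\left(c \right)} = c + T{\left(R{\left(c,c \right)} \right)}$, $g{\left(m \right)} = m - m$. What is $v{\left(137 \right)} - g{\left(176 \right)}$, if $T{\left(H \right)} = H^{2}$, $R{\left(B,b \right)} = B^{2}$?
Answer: $352275498$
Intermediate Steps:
$g{\left(m \right)} = 0$
$v{\left(c \right)} = c + c^{4}$ ($v{\left(c \right)} = c + \left(c^{2}\right)^{2} = c + c^{4}$)
$v{\left(137 \right)} - g{\left(176 \right)} = \left(137 + 137^{4}\right) - 0 = \left(137 + 352275361\right) + 0 = 352275498 + 0 = 352275498$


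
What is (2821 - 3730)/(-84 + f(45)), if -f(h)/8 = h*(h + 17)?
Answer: 303/7468 ≈ 0.040573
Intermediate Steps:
f(h) = -8*h*(17 + h) (f(h) = -8*h*(h + 17) = -8*h*(17 + h))
(2821 - 3730)/(-84 + f(45)) = (2821 - 3730)/(-84 - 8*45*(17 + 45)) = -909/(-84 - 8*45*62) = -909/(-84 - 22320) = -909/(-22404) = -909*(-1/22404) = 303/7468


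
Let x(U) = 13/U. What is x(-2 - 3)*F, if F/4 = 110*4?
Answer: -4576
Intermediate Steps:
F = 1760 (F = 4*(110*4) = 4*440 = 1760)
x(-2 - 3)*F = (13/(-2 - 3))*1760 = (13/(-5))*1760 = (13*(-⅕))*1760 = -13/5*1760 = -4576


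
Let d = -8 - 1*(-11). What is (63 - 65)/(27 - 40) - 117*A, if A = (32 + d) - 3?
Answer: -48670/13 ≈ -3743.8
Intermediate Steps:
d = 3 (d = -8 + 11 = 3)
A = 32 (A = (32 + 3) - 3 = 35 - 3 = 32)
(63 - 65)/(27 - 40) - 117*A = (63 - 65)/(27 - 40) - 117*32 = -2/(-13) - 3744 = -2*(-1/13) - 3744 = 2/13 - 3744 = -48670/13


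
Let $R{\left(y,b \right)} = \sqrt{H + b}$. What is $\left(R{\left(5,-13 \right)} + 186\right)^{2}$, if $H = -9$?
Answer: $\left(186 + i \sqrt{22}\right)^{2} \approx 34574.0 + 1744.8 i$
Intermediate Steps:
$R{\left(y,b \right)} = \sqrt{-9 + b}$
$\left(R{\left(5,-13 \right)} + 186\right)^{2} = \left(\sqrt{-9 - 13} + 186\right)^{2} = \left(\sqrt{-22} + 186\right)^{2} = \left(i \sqrt{22} + 186\right)^{2} = \left(186 + i \sqrt{22}\right)^{2}$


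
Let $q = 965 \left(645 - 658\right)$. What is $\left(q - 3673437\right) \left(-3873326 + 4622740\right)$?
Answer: $-2762326514548$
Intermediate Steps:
$q = -12545$ ($q = 965 \left(645 - 658\right) = 965 \left(-13\right) = -12545$)
$\left(q - 3673437\right) \left(-3873326 + 4622740\right) = \left(-12545 - 3673437\right) \left(-3873326 + 4622740\right) = \left(-3685982\right) 749414 = -2762326514548$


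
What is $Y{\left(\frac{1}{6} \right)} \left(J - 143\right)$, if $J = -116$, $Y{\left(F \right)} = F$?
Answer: $- \frac{259}{6} \approx -43.167$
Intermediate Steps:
$Y{\left(\frac{1}{6} \right)} \left(J - 143\right) = \frac{-116 - 143}{6} = \frac{1}{6} \left(-259\right) = - \frac{259}{6}$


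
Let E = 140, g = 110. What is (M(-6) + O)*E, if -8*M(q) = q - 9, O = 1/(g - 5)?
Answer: 1583/6 ≈ 263.83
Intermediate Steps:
O = 1/105 (O = 1/(110 - 5) = 1/105 ≈ 0.0095238)
M(q) = 9/8 - q/8 (M(q) = -(q - 9)/8 = -(-9 + q)/8 = 9/8 - q/8)
(M(-6) + O)*E = ((9/8 - ⅛*(-6)) + 1/105)*140 = ((9/8 + ¾) + 1/105)*140 = (15/8 + 1/105)*140 = (1583/840)*140 = 1583/6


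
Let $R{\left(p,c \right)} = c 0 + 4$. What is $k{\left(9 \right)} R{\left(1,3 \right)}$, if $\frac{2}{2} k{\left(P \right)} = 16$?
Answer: $64$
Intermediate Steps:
$R{\left(p,c \right)} = 4$ ($R{\left(p,c \right)} = 0 + 4 = 4$)
$k{\left(P \right)} = 16$
$k{\left(9 \right)} R{\left(1,3 \right)} = 16 \cdot 4 = 64$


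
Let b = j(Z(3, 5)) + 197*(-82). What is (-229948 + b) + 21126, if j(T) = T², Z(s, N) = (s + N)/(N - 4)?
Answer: -224912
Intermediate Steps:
Z(s, N) = (N + s)/(-4 + N)
b = -16090 (b = ((5 + 3)/(-4 + 5))² + 197*(-82) = (8/1)² - 16154 = (1*8)² - 16154 = 8² - 16154 = 64 - 16154 = -16090)
(-229948 + b) + 21126 = (-229948 - 16090) + 21126 = -246038 + 21126 = -224912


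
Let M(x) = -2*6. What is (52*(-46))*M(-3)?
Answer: 28704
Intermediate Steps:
M(x) = -12
(52*(-46))*M(-3) = (52*(-46))*(-12) = -2392*(-12) = 28704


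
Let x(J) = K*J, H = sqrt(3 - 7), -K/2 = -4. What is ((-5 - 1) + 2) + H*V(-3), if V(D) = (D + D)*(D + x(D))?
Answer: -4 + 324*I ≈ -4.0 + 324.0*I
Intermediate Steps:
K = 8 (K = -2*(-4) = 8)
H = 2*I (H = sqrt(-4) = 2*I ≈ 2.0*I)
x(J) = 8*J
V(D) = 18*D**2 (V(D) = (D + D)*(D + 8*D) = (2*D)*(9*D) = 18*D**2)
((-5 - 1) + 2) + H*V(-3) = ((-5 - 1) + 2) + (2*I)*(18*(-3)**2) = (-6 + 2) + (2*I)*(18*9) = -4 + (2*I)*162 = -4 + 324*I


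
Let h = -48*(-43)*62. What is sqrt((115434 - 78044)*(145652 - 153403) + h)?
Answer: I*sqrt(289681922) ≈ 17020.0*I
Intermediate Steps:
h = 127968 (h = 2064*62 = 127968)
sqrt((115434 - 78044)*(145652 - 153403) + h) = sqrt((115434 - 78044)*(145652 - 153403) + 127968) = sqrt(37390*(-7751) + 127968) = sqrt(-289809890 + 127968) = sqrt(-289681922) = I*sqrt(289681922)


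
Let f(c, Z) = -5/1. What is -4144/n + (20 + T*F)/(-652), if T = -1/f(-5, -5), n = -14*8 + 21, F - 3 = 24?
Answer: 1928269/42380 ≈ 45.500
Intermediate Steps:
F = 27 (F = 3 + 24 = 27)
f(c, Z) = -5 (f(c, Z) = -5*1 = -5)
n = -91 (n = -112 + 21 = -91)
T = ⅕ (T = -1/(-5) = -1*(-⅕) = ⅕ ≈ 0.20000)
-4144/n + (20 + T*F)/(-652) = -4144/(-91) + (20 + (⅕)*27)/(-652) = -4144*(-1/91) + (20 + 27/5)*(-1/652) = 592/13 + (127/5)*(-1/652) = 592/13 - 127/3260 = 1928269/42380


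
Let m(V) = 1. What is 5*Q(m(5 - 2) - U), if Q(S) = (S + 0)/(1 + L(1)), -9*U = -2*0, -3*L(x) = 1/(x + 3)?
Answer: 60/11 ≈ 5.4545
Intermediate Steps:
L(x) = -1/(3*(3 + x)) (L(x) = -1/(3*(x + 3)) = -1/(3*(3 + x)))
U = 0 (U = -(-2)*0/9 = -⅑*0 = 0)
Q(S) = 12*S/11 (Q(S) = (S + 0)/(1 - 1/(9 + 3*1)) = S/(1 - 1/(9 + 3)) = S/(1 - 1/12) = S/(11/12) = S*(12/11) = 12*S/11)
5*Q(m(5 - 2) - U) = 5*(12*(1 - 1*0)/11) = 5*(12*(1 + 0)/11) = 5*((12/11)*1) = 5*(12/11) = 60/11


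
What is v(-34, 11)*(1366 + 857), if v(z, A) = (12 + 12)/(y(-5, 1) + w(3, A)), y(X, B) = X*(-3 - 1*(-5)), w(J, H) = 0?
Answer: -26676/5 ≈ -5335.2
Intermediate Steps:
y(X, B) = 2*X (y(X, B) = X*(-3 + 5) = X*2 = 2*X)
v(z, A) = -12/5 (v(z, A) = (12 + 12)/(2*(-5) + 0) = 24/(-10 + 0) = 24/(-10) = 24*(-1/10) = -12/5)
v(-34, 11)*(1366 + 857) = -12*(1366 + 857)/5 = -12/5*2223 = -26676/5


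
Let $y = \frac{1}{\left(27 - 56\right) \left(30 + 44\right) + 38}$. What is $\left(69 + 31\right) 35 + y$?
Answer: $\frac{7377999}{2108} \approx 3500.0$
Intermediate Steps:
$y = - \frac{1}{2108}$ ($y = \frac{1}{\left(-29\right) 74 + 38} = \frac{1}{-2146 + 38} = \frac{1}{-2108} = - \frac{1}{2108} \approx -0.00047438$)
$\left(69 + 31\right) 35 + y = \left(69 + 31\right) 35 - \frac{1}{2108} = 100 \cdot 35 - \frac{1}{2108} = 3500 - \frac{1}{2108} = \frac{7377999}{2108}$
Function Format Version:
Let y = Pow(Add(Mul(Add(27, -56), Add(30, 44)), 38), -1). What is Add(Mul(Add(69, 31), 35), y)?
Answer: Rational(7377999, 2108) ≈ 3500.0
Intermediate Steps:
y = Rational(-1, 2108) (y = Pow(Add(Mul(-29, 74), 38), -1) = Pow(Add(-2146, 38), -1) = Pow(-2108, -1) = Rational(-1, 2108) ≈ -0.00047438)
Add(Mul(Add(69, 31), 35), y) = Add(Mul(Add(69, 31), 35), Rational(-1, 2108)) = Add(Mul(100, 35), Rational(-1, 2108)) = Add(3500, Rational(-1, 2108)) = Rational(7377999, 2108)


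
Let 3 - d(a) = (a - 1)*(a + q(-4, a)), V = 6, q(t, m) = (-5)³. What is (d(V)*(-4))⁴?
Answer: 32737438928896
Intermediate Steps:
q(t, m) = -125
d(a) = 3 - (-1 + a)*(-125 + a) (d(a) = 3 - (a - 1)*(a - 125) = 3 - (-1 + a)*(-125 + a))
(d(V)*(-4))⁴ = ((-122 - 1*6² + 126*6)*(-4))⁴ = ((-122 - 1*36 + 756)*(-4))⁴ = ((-122 - 36 + 756)*(-4))⁴ = (598*(-4))⁴ = (-2392)⁴ = 32737438928896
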